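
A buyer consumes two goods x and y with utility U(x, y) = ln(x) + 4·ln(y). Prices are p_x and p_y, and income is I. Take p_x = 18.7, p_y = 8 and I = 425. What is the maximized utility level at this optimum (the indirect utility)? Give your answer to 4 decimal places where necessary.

V = 16.5121

Tangency: MRS = (1/4)·y/x = p_x/p_y.
Rearranging, p_y·y = 4·p_x·x. Substituting into the budget gives p_x·x·(1 + 4) = I.
Demand: x*(p_x,p_y,I) = 0.2·I/p_x and y* = 0.8·I/p_y.
At p_x=18.7, p_y=8, I=425: x* = 0.2·425/18.7 = 4.5455, y* = 42.5.
Utility at the optimum: U(4.5455, 42.5) = 16.5121.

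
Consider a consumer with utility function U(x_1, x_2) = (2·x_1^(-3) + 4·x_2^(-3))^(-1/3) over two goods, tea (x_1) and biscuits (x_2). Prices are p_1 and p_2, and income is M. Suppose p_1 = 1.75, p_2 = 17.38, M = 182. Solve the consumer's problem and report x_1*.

x_1* = 13.5895

MU_x_1 ∝ 2·x_1^(-4), MU_x_2 ∝ 4·x_2^(-4), so MRS = (1/2)·(x_2/x_1)^(4) = p_1/p_2.
Solve for the ratio: x_2/x_1 = [2·p_1/p_2]^(0.25).
With the ratio pinned down, the budget gives x_1* = M/(p_1 + p_2·(x_2/x_1)) and x_2* = (x_2/x_1)·x_1*.
Numerically x_2/x_1 = 0.669892, so x_1* = 182/(1.75 + 17.38·0.669892) = 13.5895.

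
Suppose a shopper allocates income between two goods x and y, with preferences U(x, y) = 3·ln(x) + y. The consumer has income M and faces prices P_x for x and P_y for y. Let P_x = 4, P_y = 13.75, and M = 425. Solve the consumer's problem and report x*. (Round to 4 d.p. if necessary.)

x* = 10.3125

Set MRS = P_x/P_y: (3/x)/1 = P_x/P_y.
So x*(P_x,P_y) = 3·P_y/P_x, independent of income; and y* = (M − 3·P_y)/P_y.
At the given prices: x* = 3·13.75/4 = 10.3125.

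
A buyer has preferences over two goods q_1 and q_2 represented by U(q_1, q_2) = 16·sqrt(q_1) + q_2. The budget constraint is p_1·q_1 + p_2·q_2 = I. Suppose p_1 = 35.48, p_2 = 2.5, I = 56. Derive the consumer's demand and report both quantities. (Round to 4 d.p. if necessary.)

Utility is quasi-linear in q_2; the FOC for q_1 is 8/√q_1 = p_1/p_2.
Thus q_1* = (8·p_2/p_1)² — independent of I — with the rest of income spent on q_2.
Plugging in: q_1* = (8·2.5/35.48)² = 0.3178, q_2* = 17.8904.

q_1* = 0.3178, q_2* = 17.8904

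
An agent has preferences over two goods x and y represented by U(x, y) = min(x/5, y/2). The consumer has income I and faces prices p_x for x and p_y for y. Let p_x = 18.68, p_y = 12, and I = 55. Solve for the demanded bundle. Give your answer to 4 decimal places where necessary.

Leontief preferences: the optimum is at the kink where x/5 = y/2, i.e. y = (2/5)·x.
Budget: p_x·x + p_y·(2/5)·x = I, so (5·p_x + 2·p_y)·x = 5·I.
Demand: x*(p_x,p_y,I) = 5·I/(5·p_x + 2·p_y), y* = 2·I/(5·p_x + 2·p_y).
Here 5·18.68 + 2·12 = 117.4, giving x* = 2.3424 and y* = 0.937.

x* = 2.3424, y* = 0.937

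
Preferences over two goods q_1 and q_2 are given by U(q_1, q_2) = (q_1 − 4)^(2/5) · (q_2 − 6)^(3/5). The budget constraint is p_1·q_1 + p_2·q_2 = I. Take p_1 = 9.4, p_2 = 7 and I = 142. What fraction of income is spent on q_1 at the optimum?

Let q_1' = q_1−4, q_2' = q_2−6. MRS = (2/3)·q_2'/q_1' = p_1/p_2.
After buying the subsistence bundle (4, 6), a share 0.4 of the remaining income goes to q_1: q_1* = 4 + 0.4·(I − 4p_1 − 6p_2)/p_1.
Discretionary income = 142 − 4·9.4 − 6·7 = 62.4; q_1* = 4 + 0.4·62.4/9.4 = 6.6553; q_2* = 6 + 0.6·62.4/7 = 11.3486.
Expenditure on q_1: 9.4·6.6553 = 62.56; share = 0.4406.

share on q_1 = 0.4406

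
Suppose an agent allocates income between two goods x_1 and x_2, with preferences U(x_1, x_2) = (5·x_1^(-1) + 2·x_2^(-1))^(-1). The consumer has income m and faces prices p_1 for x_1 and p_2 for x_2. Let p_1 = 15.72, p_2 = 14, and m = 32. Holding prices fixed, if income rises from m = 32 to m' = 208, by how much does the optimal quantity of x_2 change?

Δx_2* = 4.6988

From the CES first-order condition, (5/2)·(x_2/x_1)^(2) = p_1/p_2.
Solve for the ratio: x_2/x_1 = [(2/5)·p_1/p_2]^(0.5).
Substitute x_2 = (x_2/x_1)·x_1 into the budget: x_1* = m/(p_1 + p_2·(x_2/x_1)).
Numerically x_2/x_1 = 0.670181, so x_1* = 32/(15.72 + 14·0.670181) = 1.2748 and x_2* = 0.670181·1.2748 = 0.8543.
At m' = 208: x_2* = 5.5531. Change: 5.5531 − 0.8543 = 4.6988.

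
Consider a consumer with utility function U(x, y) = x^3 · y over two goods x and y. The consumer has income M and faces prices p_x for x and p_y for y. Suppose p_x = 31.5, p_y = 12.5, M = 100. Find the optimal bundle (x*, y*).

Tangency: MRS = 3·y/x = p_x/p_y.
Rearranging, p_y·y = (1/3)·p_x·x. Substituting into the budget gives p_x·x·(1 + (1/3)) = M.
Demand: x*(p_x,p_y,M) = 0.75·M/p_x and y* = 0.25·M/p_y.
At p_x=31.5, p_y=12.5, M=100: x* = 0.75·100/31.5 = 2.381, y* = 2.

x* = 2.381, y* = 2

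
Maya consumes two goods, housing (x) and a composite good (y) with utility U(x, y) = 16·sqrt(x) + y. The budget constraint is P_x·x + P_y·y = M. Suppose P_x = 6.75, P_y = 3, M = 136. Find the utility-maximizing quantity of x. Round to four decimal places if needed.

x* = 12.642

MU_x = 8/√x, MU_y = 1. Tangency: 8/√x = P_x/P_y.
Thus x* = (8·P_y/P_x)² — independent of M — with the rest of income spent on y.
Plugging in: x* = (8·3/6.75)² = 12.642.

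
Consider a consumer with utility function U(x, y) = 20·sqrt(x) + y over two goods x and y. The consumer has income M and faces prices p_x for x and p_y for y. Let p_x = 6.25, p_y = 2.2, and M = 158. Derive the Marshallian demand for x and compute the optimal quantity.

MU_x = 10/√x, MU_y = 1. Tangency: 10/√x = p_x/p_y.
Solve: √x = 10·p_y/p_x, so x*(p_x,p_y) = (10·p_y/p_x)², and y* = (M − p_x·x*)/p_y.
Plugging in: x* = (10·2.2/6.25)² = 12.3904.

x* = 12.3904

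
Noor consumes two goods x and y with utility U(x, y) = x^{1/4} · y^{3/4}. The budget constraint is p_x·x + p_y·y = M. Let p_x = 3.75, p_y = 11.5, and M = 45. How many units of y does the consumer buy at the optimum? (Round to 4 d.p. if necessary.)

The MRS is (1/3)·y/x. Set MRS = p_x/p_y.
So 0.25·p_y·y = 0.75·p_x·x; combined with the budget, a share 0.25 of income goes to x.
Demand: x*(p_x,p_y,M) = 0.25·M/p_x and y* = 0.75·M/p_y.
At p_x=3.75, p_y=11.5, M=45: y* = 0.75·45/11.5 = 2.9348.

y* = 2.9348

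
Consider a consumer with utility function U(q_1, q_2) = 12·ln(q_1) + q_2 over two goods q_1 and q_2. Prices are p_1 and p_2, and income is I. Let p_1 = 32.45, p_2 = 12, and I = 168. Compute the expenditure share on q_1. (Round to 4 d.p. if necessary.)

MU_q_1 = 12/q_1, MU_q_2 = 1. Tangency: 12/q_1 = p_1/p_2.
So q_1*(p_1,p_2) = 12·p_2/p_1, independent of income; and q_2* = (I − 12·p_2)/p_2.
At the given prices: q_1* = 12·12/32.45 = 4.4376, and q_2* = 2.
Expenditure on q_1: 32.45·4.4376 = 144; share = 0.8571.

share on q_1 = 0.8571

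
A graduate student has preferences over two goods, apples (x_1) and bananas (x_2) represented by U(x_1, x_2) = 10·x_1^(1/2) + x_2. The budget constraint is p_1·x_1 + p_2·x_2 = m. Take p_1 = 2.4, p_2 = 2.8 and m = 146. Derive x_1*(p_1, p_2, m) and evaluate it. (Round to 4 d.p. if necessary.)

Utility is quasi-linear in x_2; the FOC for x_1 is 5/√x_1 = p_1/p_2.
Thus x_1* = (5·p_2/p_1)² — independent of m — with the rest of income spent on x_2.
Plugging in: x_1* = (5·2.8/2.4)² = 34.0278.

x_1* = 34.0278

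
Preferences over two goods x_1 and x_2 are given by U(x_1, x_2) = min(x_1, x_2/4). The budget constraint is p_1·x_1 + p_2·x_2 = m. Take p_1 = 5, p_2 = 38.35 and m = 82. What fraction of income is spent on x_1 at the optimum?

Here 5 + 4·38.35 = 158.4, giving x_1* = 0.5177 and x_2* = 2.0707.
Expenditure on x_1: 5·0.5177 = 2.5884; share = 0.0316.

share on x_1 = 0.0316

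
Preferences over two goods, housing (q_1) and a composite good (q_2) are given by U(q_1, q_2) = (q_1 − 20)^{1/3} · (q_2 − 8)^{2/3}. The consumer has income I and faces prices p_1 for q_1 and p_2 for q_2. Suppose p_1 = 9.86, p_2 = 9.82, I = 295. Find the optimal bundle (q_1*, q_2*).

q_1* = 20.6504, q_2* = 9.3062

Substituting into the budget: q_1* = 20 + 1/3·(I − 20·p_1 − 8·p_2)/p_1, and q_2* = 8 + 2/3·(…)/p_2.
Discretionary income = 295 − 20·9.86 − 8·9.82 = 19.24; q_1* = 20 + 1/3·19.24/9.86 = 20.6504; q_2* = 8 + 2/3·19.24/9.82 = 9.3062.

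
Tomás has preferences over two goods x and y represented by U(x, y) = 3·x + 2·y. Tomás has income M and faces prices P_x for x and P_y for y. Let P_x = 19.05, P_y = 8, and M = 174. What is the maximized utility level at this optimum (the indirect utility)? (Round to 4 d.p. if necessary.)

V = 43.5

Linear utility — the consumer picks whichever good has higher MU/price: 3/19.05 = 0.1575 vs 2/8 = 0.25.
y gives more utility per dollar, so spend all income on y: y* = M/P_y, x* = 0.
Numerically: x* = 0, y* = 21.75.
Utility at the optimum: U(0, 21.75) = 43.5.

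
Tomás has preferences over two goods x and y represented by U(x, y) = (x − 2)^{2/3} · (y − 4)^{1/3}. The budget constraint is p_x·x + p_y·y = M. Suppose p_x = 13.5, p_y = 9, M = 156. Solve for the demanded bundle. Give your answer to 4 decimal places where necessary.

x* = 6.5926, y* = 7.4444

MRS = 2·(y−4)/(x−2). Tangency with p_x/p_y gives y−4 = (1/2)·(p_x/p_y)·(x−2).
Substituting into the budget: x* = 2 + 2/3·(M − 2·p_x − 4·p_y)/p_x, and y* = 4 + 1/3·(…)/p_y.
Discretionary income = 156 − 2·13.5 − 4·9 = 93; x* = 2 + 2/3·93/13.5 = 6.5926; y* = 4 + 1/3·93/9 = 7.4444.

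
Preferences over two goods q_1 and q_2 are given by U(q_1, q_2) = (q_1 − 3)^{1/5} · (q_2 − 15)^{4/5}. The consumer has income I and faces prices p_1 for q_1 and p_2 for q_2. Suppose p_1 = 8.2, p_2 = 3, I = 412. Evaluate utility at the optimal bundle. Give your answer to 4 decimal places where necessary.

This is Cobb-Douglas in (q_1−3, q_2−15): tangency gives 0.2·p_2·(q_2−15) = 0.8·p_1·(q_1−3).
Substituting into the budget: q_1* = 3 + 0.2·(I − 3·p_1 − 15·p_2)/p_1, and q_2* = 15 + 0.8·(…)/p_2.
Discretionary income = 412 − 3·8.2 − 15·3 = 342.4; q_1* = 3 + 0.2·342.4/8.2 = 11.3512; q_2* = 15 + 0.8·342.4/3 = 106.3067.
Utility at the optimum: U(11.3512, 106.3067) = 56.5916.

V = 56.5916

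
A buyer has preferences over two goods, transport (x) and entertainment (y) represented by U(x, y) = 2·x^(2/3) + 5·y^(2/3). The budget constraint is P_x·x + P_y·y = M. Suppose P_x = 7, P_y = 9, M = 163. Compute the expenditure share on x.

share on x = 0.0957

MRS = MU_x/MU_y = (2/5)·(y/x)^(1/3). Set equal to P_x/P_y.
Solve for the ratio: y/x = [(5/2)·P_x/P_y]^(3).
Substitute y = (y/x)·x into the budget: x* = M/(P_x + P_y·(y/x)).
Numerically y/x = 7.35168, so x* = 163/(7 + 9·7.35168) = 2.2278 and y* = 7.35168·2.2278 = 16.3783.
Expenditure on x: 7·2.2278 = 15.5949; share = 0.0957.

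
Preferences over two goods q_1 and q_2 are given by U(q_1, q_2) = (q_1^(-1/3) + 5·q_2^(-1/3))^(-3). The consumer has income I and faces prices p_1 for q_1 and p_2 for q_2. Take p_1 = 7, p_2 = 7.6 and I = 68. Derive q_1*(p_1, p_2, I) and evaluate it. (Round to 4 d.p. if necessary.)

q_1* = 2.2012

MU_q_1 ∝ q_1^(-4/3), MU_q_2 ∝ 5·q_2^(-4/3), so MRS = (1/5)·(q_2/q_1)^(4/3) = p_1/p_2.
Hence q_2/q_1 = (5·p_1/p_2)^(1/(4/3)), i.e. raised to the 0.75 power.
With the ratio pinned down, the budget gives q_1* = I/(p_1 + p_2·(q_2/q_1)) and q_2* = (q_2/q_1)·q_1*.
Numerically q_2/q_1 = 3.143698, so q_1* = 68/(7 + 7.6·3.143698) = 2.2012.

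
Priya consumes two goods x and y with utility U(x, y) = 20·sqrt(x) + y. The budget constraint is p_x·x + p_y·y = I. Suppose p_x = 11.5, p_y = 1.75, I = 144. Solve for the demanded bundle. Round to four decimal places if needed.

x* = 2.3157, y* = 67.0683

Utility is quasi-linear in y; the FOC for x is 10/√x = p_x/p_y.
Thus x* = (10·p_y/p_x)² — independent of I — with the rest of income spent on y.
Plugging in: x* = (10·1.75/11.5)² = 2.3157, y* = 67.0683.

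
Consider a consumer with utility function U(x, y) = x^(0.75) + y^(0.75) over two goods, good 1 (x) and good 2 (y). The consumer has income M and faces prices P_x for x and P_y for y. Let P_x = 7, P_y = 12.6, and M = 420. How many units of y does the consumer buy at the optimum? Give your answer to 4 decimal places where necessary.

y* = 4.879

MU_x ∝ x^(-0.25), MU_y ∝ y^(-0.25), so MRS = (y/x)^(0.25) = P_x/P_y.
Solve for the ratio: y/x = [P_x/P_y]^(4).
With the ratio pinned down, the budget gives x* = M/(P_x + P_y·(y/x)) and y* = (y/x)·x*.
Numerically y/x = 0.09526, so x* = 420/(7 + 12.6·0.09526) = 51.2178 and y* = 0.09526·51.2178 = 4.879.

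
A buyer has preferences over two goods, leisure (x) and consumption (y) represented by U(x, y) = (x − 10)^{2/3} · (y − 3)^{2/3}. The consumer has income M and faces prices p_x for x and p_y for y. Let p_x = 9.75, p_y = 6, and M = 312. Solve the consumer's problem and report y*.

This is Cobb-Douglas in (x−10, y−3): tangency gives 2/3·p_y·(y−3) = 2/3·p_x·(x−10).
After buying the subsistence bundle (10, 3), a share 0.5 of the remaining income goes to x: x* = 10 + 0.5·(M − 10p_x − 3p_y)/p_x.
Discretionary income = 312 − 10·9.75 − 3·6 = 196.5; y* = 3 + 0.5·196.5/6 = 19.375.

y* = 19.375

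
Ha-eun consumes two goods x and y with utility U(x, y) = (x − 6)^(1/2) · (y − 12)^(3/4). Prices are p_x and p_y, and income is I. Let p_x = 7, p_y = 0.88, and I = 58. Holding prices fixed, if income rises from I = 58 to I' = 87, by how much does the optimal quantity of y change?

Δy* = 19.7727

After buying the subsistence bundle (6, 12), a share 0.4 of the remaining income goes to x: x* = 6 + 0.4·(I − 6p_x − 12p_y)/p_x.
Discretionary income = 58 − 6·7 − 12·0.88 = 5.44; y* = 12 + 0.6·5.44/0.88 = 15.7091.
At I' = 87: y* = 35.4818. Change: 35.4818 − 15.7091 = 19.7727.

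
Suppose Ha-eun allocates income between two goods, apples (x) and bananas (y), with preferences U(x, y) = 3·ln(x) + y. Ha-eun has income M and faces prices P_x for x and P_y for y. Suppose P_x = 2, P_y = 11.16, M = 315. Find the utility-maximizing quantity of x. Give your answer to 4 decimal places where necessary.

MU_x = 3/x, MU_y = 1. Tangency: 3/x = P_x/P_y.
So x*(P_x,P_y) = 3·P_y/P_x, independent of income; and y* = (M − 3·P_y)/P_y.
At the given prices: x* = 3·11.16/2 = 16.74.

x* = 16.74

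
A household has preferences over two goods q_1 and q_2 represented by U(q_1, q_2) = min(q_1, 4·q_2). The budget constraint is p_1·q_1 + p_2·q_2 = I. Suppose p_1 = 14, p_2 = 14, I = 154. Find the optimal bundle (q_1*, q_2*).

Leontief preferences: the optimum is at the kink where q_1/4 = q_2/1, i.e. q_2 = (1/4)·q_1.
Budget: p_1·q_1 + p_2·(1/4)·q_1 = I, so (4·p_1 + p_2)·q_1 = 4·I.
Demand: q_1*(p_1,p_2,I) = 4·I/(4·p_1 + p_2), q_2* = I/(4·p_1 + p_2).
Here 4·14 + 14 = 70, giving q_1* = 8.8 and q_2* = 2.2.

q_1* = 8.8, q_2* = 2.2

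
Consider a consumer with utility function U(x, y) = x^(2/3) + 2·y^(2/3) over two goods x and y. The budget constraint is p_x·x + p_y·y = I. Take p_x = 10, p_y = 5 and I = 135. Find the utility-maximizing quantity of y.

From the CES first-order condition, (1/2)·(y/x)^(1/3) = p_x/p_y.
Hence y/x = (2·p_x/p_y)^(1/(1/3)), i.e. raised to the 3 power.
With the ratio pinned down, the budget gives x* = I/(p_x + p_y·(y/x)) and y* = (y/x)·x*.
Numerically y/x = 64, so x* = 135/(10 + 5·64) = 0.4091 and y* = 64·0.4091 = 26.1818.

y* = 26.1818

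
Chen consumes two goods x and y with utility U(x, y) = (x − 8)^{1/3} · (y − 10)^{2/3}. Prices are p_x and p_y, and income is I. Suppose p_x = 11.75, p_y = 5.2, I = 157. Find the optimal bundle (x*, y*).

Substituting into the budget: x* = 8 + 1/3·(I − 8·p_x − 10·p_y)/p_x, and y* = 10 + 2/3·(…)/p_y.
Discretionary income = 157 − 8·11.75 − 10·5.2 = 11; x* = 8 + 1/3·11/11.75 = 8.3121; y* = 10 + 2/3·11/5.2 = 11.4103.

x* = 8.3121, y* = 11.4103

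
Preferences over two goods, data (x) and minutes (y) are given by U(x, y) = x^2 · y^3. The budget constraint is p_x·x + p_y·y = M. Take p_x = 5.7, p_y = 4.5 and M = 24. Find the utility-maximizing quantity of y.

At p_x=5.7, p_y=4.5, M=24: y* = 0.6·24/4.5 = 3.2.

y* = 3.2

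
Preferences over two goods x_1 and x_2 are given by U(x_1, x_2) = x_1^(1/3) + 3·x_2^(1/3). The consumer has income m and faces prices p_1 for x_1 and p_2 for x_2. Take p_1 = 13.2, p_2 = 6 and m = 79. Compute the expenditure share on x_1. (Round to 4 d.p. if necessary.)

Substitute x_2 = (x_2/x_1)·x_1 into the budget: x_1* = m/(p_1 + p_2·(x_2/x_1)).
Numerically x_2/x_1 = 16.955707, so x_1* = 79/(13.2 + 6·16.955707) = 0.6873 and x_2* = 16.955707·0.6873 = 11.6545.
Expenditure on x_1: 13.2·0.6873 = 9.073; share = 0.1148.

share on x_1 = 0.1148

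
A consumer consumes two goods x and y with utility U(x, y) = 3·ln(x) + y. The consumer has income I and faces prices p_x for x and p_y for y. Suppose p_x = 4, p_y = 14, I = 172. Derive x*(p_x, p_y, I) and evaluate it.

MU_x = 3/x, MU_y = 1. Tangency: 3/x = p_x/p_y.
So x*(p_x,p_y) = 3·p_y/p_x, independent of income; and y* = (I − 3·p_y)/p_y.
At the given prices: x* = 3·14/4 = 10.5.

x* = 10.5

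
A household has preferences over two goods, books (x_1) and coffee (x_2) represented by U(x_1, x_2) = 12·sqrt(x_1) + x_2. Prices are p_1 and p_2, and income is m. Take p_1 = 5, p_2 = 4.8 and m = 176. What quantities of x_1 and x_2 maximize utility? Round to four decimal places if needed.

Set MRS = p_1/p_2: 6·x_1^(−1/2) = p_1/p_2.
Thus x_1* = (6·p_2/p_1)² — independent of m — with the rest of income spent on x_2.
Plugging in: x_1* = (6·4.8/5)² = 33.1776, x_2* = 2.1067.

x_1* = 33.1776, x_2* = 2.1067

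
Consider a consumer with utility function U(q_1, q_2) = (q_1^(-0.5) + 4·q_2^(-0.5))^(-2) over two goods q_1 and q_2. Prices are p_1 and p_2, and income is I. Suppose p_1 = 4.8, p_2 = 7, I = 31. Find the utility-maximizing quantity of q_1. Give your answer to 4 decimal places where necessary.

q_1* = 1.6742

MRS = MU_q_1/MU_q_2 = (1/4)·(q_2/q_1)^(1.5). Set equal to p_1/p_2.
Hence q_2/q_1 = (4·p_1/p_2)^(1/(1.5)), i.e. raised to the 2/3 power.
Substitute q_2 = (q_2/q_1)·q_1 into the budget: q_1* = I/(p_1 + p_2·(q_2/q_1)).
Numerically q_2/q_1 = 1.959456, so q_1* = 31/(4.8 + 7·1.959456) = 1.6742.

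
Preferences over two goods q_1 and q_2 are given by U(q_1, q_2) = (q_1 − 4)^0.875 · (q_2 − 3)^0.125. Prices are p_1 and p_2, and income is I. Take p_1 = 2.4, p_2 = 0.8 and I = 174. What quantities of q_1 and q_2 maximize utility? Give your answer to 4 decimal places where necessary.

Let q_1' = q_1−4, q_2' = q_2−3. MRS = 7·q_2'/q_1' = p_1/p_2.
Substituting into the budget: q_1* = 4 + 0.875·(I − 4·p_1 − 3·p_2)/p_1, and q_2* = 3 + 0.125·(…)/p_2.
Discretionary income = 174 − 4·2.4 − 3·0.8 = 162; q_1* = 4 + 0.875·162/2.4 = 63.0625; q_2* = 3 + 0.125·162/0.8 = 28.3125.

q_1* = 63.0625, q_2* = 28.3125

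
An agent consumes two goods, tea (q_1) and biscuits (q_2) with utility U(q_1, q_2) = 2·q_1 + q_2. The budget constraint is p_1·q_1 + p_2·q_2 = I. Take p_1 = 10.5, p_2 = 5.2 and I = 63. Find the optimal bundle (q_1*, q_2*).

q_1* = 0, q_2* = 12.1154

Linear utility — the consumer picks whichever good has higher MU/price: 2/10.5 = 0.1905 vs 1/5.2 = 0.1923.
q_2 gives more utility per dollar, so spend all income on q_2: q_2* = I/p_2, q_1* = 0.
Numerically: q_1* = 0, q_2* = 12.1154.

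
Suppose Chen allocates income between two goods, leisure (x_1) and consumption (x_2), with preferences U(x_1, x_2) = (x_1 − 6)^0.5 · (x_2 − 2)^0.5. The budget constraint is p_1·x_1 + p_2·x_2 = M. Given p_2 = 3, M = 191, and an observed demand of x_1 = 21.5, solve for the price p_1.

p_1 = 5

MRS = (x_2−2)/(x_1−6). Tangency with p_1/p_2 gives x_2−2 = (p_1/p_2)·(x_1−6).
After buying the subsistence bundle (6, 2), a share 0.5 of the remaining income goes to x_1: x_1* = 6 + 0.5·(M − 6p_1 − 2p_2)/p_1.
Set x_1* = 21.5 in the demand function and solve for p_1: p_1 = 5.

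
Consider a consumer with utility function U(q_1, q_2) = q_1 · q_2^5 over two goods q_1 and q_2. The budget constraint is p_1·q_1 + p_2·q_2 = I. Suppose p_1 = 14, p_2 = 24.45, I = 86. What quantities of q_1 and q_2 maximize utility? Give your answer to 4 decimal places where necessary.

MU_q_1/MU_q_2 = (q_2)/(5·q_1); tangency sets this equal to p_1/p_2.
So p_2·q_2 = 5·p_1·q_1; combined with the budget, a share 1/6 of income goes to q_1.
Demand: q_1*(p_1,p_2,I) = 1/6·I/p_1 and q_2* = 5/6·I/p_2.
At p_1=14, p_2=24.45, I=86: q_1* = 1/6·86/14 = 1.0238, q_2* = 2.9312.

q_1* = 1.0238, q_2* = 2.9312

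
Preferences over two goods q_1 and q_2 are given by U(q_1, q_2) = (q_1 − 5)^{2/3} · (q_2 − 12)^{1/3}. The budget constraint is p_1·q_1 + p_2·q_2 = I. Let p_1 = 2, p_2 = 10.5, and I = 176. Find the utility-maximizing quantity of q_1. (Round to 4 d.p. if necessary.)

q_1* = 18.3333

MRS = 2·(q_2−12)/(q_1−5). Tangency with p_1/p_2 gives q_2−12 = (1/2)·(p_1/p_2)·(q_1−5).
Substituting into the budget: q_1* = 5 + 2/3·(I − 5·p_1 − 12·p_2)/p_1, and q_2* = 12 + 1/3·(…)/p_2.
Discretionary income = 176 − 5·2 − 12·10.5 = 40; q_1* = 5 + 2/3·40/2 = 18.3333.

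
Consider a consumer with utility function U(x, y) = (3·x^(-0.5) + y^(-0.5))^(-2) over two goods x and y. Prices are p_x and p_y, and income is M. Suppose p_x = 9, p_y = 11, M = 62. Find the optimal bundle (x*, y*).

MU_x ∝ 3·x^(-1.5), MU_y ∝ y^(-1.5), so MRS = 3·(y/x)^(1.5) = p_x/p_y.
Hence y/x = ((1/3)·p_x/p_y)^(1/(1.5)), i.e. raised to the 2/3 power.
With the ratio pinned down, the budget gives x* = M/(p_x + p_y·(y/x)) and y* = (y/x)·x*.
Numerically y/x = 0.420551, so x* = 62/(9 + 11·0.420551) = 4.5501 and y* = 0.420551·4.5501 = 1.9136.

x* = 4.5501, y* = 1.9136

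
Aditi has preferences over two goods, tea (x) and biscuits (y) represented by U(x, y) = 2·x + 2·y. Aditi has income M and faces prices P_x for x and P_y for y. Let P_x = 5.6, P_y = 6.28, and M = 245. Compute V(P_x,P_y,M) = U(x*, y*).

V = 87.5

Numerically: x* = 43.75, y* = 0.
Utility at the optimum: U(43.75, 0) = 87.5.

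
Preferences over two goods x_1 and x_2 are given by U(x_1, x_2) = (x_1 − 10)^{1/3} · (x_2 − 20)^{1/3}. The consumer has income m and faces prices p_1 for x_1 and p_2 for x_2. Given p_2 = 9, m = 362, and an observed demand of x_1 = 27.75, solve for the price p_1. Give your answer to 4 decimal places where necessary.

p_1 = 4

This is Cobb-Douglas in (x_1−10, x_2−20): tangency gives 1/3·p_2·(x_2−20) = 1/3·p_1·(x_1−10).
Substituting into the budget: x_1* = 10 + 0.5·(m − 10·p_1 − 20·p_2)/p_1, and x_2* = 20 + 0.5·(…)/p_2.
Set x_1* = 27.75 in the demand function and solve for p_1: p_1 = 4.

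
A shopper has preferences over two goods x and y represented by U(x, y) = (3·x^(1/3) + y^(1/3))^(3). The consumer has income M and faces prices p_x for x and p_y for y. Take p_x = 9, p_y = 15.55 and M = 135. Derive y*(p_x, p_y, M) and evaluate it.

y* = 1.1088

MU_x ∝ 3·x^(-2/3), MU_y ∝ y^(-2/3), so MRS = 3·(y/x)^(2/3) = p_x/p_y.
Solve for the ratio: y/x = [(1/3)·p_x/p_y]^(1.5).
With the ratio pinned down, the budget gives x* = M/(p_x + p_y·(y/x)) and y* = (y/x)·x*.
Numerically y/x = 0.08474, so x* = 135/(9 + 15.55·0.08474) = 13.0843 and y* = 0.08474·13.0843 = 1.1088.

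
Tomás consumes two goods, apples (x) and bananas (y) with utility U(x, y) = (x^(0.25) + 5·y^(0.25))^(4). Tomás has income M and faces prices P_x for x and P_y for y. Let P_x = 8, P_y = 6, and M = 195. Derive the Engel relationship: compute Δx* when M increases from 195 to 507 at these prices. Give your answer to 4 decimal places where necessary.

MU_x ∝ x^(-0.75), MU_y ∝ 5·y^(-0.75), so MRS = (1/5)·(y/x)^(0.75) = P_x/P_y.
Solve for the ratio: y/x = [5·P_x/P_y]^(4/3).
With the ratio pinned down, the budget gives x* = M/(P_x + P_y·(y/x)) and y* = (y/x)·x*.
Numerically y/x = 12.547147, so x* = 195/(8 + 6·12.547147) = 2.3414.
At M' = 507: x* = 6.0877. Change: 6.0877 − 2.3414 = 3.7463.

Δx* = 3.7463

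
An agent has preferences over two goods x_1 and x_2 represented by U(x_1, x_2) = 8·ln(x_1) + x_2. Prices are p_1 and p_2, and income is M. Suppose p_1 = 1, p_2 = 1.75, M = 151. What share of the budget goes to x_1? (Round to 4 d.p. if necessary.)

Set MRS = p_1/p_2: (8/x_1)/1 = p_1/p_2.
So x_1*(p_1,p_2) = 8·p_2/p_1, independent of income; and x_2* = (M − 8·p_2)/p_2.
At the given prices: x_1* = 8·1.75/1 = 14, and x_2* = 78.2857.
Expenditure on x_1: 1·14 = 14; share = 0.0927.

share on x_1 = 0.0927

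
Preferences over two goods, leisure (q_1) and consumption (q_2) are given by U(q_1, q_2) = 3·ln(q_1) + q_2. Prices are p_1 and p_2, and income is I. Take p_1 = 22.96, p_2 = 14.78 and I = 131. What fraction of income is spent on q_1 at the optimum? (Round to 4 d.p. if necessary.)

share on q_1 = 0.3385

Set MRS = p_1/p_2: (3/q_1)/1 = p_1/p_2.
So q_1*(p_1,p_2) = 3·p_2/p_1, independent of income; and q_2* = (I − 3·p_2)/p_2.
At the given prices: q_1* = 3·14.78/22.96 = 1.9312, and q_2* = 5.8633.
Expenditure on q_1: 22.96·1.9312 = 44.34; share = 0.3385.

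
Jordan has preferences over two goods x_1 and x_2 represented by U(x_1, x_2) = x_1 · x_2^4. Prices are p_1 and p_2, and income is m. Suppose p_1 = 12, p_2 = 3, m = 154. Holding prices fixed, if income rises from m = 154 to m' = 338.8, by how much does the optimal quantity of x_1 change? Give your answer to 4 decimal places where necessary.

At p_1=12, p_2=3, m=154: x_1* = 0.2·154/12 = 2.5667.
At m' = 338.8: x_1* = 5.6467. Change: 5.6467 − 2.5667 = 3.08.

Δx_1* = 3.08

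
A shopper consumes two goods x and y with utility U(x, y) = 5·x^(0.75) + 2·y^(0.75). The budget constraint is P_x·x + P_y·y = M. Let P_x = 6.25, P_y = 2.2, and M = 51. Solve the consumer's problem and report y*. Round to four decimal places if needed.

MU_x ∝ 5·x^(-0.25), MU_y ∝ 2·y^(-0.25), so MRS = (5/2)·(y/x)^(0.25) = P_x/P_y.
Hence y/x = ((2/5)·P_x/P_y)^(1/(0.25)), i.e. raised to the 4 power.
With the ratio pinned down, the budget gives x* = M/(P_x + P_y·(y/x)) and y* = (y/x)·x*.
Numerically y/x = 1.667513, so x* = 51/(6.25 + 2.2·1.667513) = 5.1419 and y* = 1.667513·5.1419 = 8.5742.

y* = 8.5742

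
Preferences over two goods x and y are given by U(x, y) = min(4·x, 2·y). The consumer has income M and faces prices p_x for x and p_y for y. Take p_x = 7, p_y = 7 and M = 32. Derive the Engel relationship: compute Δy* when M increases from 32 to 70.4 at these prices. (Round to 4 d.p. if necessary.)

Δy* = 3.6571

Leontief preferences: the optimum is at the kink where x/2 = y/4, i.e. y = 2·x.
Budget: p_x·x + p_y·2·x = M, so (2·p_x + 4·p_y)·x = 2·M.
Demand: x*(p_x,p_y,M) = 2·M/(2·p_x + 4·p_y), y* = 4·M/(2·p_x + 4·p_y).
Here 2·7 + 4·7 = 42, giving y* = 3.0476.
At M' = 70.4: y* = 6.7048. Change: 6.7048 − 3.0476 = 3.6571.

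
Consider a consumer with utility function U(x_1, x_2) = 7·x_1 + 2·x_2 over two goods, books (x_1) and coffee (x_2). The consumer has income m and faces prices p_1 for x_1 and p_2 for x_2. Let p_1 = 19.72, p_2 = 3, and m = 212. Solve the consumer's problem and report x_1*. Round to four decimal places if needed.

Linear utility — the consumer picks whichever good has higher MU/price: 7/19.72 = 0.355 vs 2/3 = 0.6667.
x_2 gives more utility per dollar, so spend all income on x_2: x_2* = m/p_2, x_1* = 0.
Numerically: x_1* = 0, x_2* = 70.6667.

x_1* = 0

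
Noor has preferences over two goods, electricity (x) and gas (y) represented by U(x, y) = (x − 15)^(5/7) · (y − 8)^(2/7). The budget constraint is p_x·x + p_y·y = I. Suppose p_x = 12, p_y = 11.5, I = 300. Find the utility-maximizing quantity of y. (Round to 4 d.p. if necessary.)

y* = 8.6957

Substituting into the budget: x* = 15 + 5/7·(I − 15·p_x − 8·p_y)/p_x, and y* = 8 + 2/7·(…)/p_y.
Discretionary income = 300 − 15·12 − 8·11.5 = 28; y* = 8 + 2/7·28/11.5 = 8.6957.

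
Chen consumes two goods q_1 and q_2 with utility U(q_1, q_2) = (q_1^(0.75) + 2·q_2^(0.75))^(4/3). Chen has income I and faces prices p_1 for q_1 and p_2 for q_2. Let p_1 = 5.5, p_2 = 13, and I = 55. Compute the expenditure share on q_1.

MU_q_1 ∝ q_1^(-0.25), MU_q_2 ∝ 2·q_2^(-0.25), so MRS = (1/2)·(q_2/q_1)^(0.25) = p_1/p_2.
Hence q_2/q_1 = (2·p_1/p_2)^(1/(0.25)), i.e. raised to the 4 power.
With the ratio pinned down, the budget gives q_1* = I/(p_1 + p_2·(q_2/q_1)) and q_2* = (q_2/q_1)·q_1*.
Numerically q_2/q_1 = 0.512622, so q_1* = 55/(5.5 + 13·0.512622) = 4.5215 and q_2* = 0.512622·4.5215 = 2.3178.
Expenditure on q_1: 5.5·4.5215 = 24.8683; share = 0.4522.

share on q_1 = 0.4522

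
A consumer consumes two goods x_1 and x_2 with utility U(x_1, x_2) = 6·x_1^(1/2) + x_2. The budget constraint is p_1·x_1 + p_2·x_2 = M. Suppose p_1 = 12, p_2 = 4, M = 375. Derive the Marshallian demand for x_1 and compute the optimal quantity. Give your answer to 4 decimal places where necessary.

Solve: √x_1 = 3·p_2/p_1, so x_1*(p_1,p_2) = (3·p_2/p_1)², and x_2* = (M − p_1·x_1*)/p_2.
Plugging in: x_1* = (3·4/12)² = 1.

x_1* = 1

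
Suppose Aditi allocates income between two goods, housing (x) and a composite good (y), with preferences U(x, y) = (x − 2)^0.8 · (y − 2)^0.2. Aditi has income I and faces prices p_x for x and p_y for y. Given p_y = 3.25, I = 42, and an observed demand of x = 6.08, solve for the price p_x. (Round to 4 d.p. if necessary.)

This is Cobb-Douglas in (x−2, y−2): tangency gives 0.8·p_y·(y−2) = 0.2·p_x·(x−2).
After buying the subsistence bundle (2, 2), a share 0.8 of the remaining income goes to x: x* = 2 + 0.8·(I − 2p_x − 2p_y)/p_x.
Set x* = 6.08 in the demand function and solve for p_x: p_x = 5.

p_x = 5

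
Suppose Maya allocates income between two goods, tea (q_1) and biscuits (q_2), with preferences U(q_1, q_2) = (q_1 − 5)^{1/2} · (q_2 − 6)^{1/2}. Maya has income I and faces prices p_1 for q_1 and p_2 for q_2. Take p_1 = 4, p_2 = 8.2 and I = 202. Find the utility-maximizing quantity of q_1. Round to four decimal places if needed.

q_1* = 21.6

MRS = (q_2−6)/(q_1−5). Tangency with p_1/p_2 gives q_2−6 = (p_1/p_2)·(q_1−5).
After buying the subsistence bundle (5, 6), a share 0.5 of the remaining income goes to q_1: q_1* = 5 + 0.5·(I − 5p_1 − 6p_2)/p_1.
Discretionary income = 202 − 5·4 − 6·8.2 = 132.8; q_1* = 5 + 0.5·132.8/4 = 21.6.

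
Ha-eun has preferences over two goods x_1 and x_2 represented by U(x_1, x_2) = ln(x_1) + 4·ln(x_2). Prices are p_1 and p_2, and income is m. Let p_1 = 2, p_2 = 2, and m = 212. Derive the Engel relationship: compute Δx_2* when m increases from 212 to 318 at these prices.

The MRS is (1/4)·x_2/x_1. Set MRS = p_1/p_2.
So p_2·x_2 = 4·p_1·x_1; combined with the budget, a share 0.2 of income goes to x_1.
Demand: x_1*(p_1,p_2,m) = 0.2·m/p_1 and x_2* = 0.8·m/p_2.
At p_1=2, p_2=2, m=212: x_2* = 0.8·212/2 = 84.8.
At m' = 318: x_2* = 127.2. Change: 127.2 − 84.8 = 42.4.

Δx_2* = 42.4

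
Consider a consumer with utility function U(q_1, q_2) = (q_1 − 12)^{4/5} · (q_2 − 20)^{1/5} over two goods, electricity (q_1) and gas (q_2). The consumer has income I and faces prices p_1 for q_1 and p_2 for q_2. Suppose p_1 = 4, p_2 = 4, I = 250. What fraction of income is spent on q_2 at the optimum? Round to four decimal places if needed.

Let q_1' = q_1−12, q_2' = q_2−20. MRS = 4·q_2'/q_1' = p_1/p_2.
Substituting into the budget: q_1* = 12 + 0.8·(I − 12·p_1 − 20·p_2)/p_1, and q_2* = 20 + 0.2·(…)/p_2.
Discretionary income = 250 − 12·4 − 20·4 = 122; q_1* = 12 + 0.8·122/4 = 36.4; q_2* = 20 + 0.2·122/4 = 26.1.
Expenditure on q_2: 4·26.1 = 104.4; share = 0.4176.

share on q_2 = 0.4176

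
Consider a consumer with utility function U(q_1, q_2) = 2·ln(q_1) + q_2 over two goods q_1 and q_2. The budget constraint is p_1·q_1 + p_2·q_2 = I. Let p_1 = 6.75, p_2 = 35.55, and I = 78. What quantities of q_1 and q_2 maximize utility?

Set MRS = p_1/p_2: (2/q_1)/1 = p_1/p_2.
So q_1*(p_1,p_2) = 2·p_2/p_1, independent of income; and q_2* = (I − 2·p_2)/p_2.
At the given prices: q_1* = 2·35.55/6.75 = 10.5333, and q_2* = 0.1941.

q_1* = 10.5333, q_2* = 0.1941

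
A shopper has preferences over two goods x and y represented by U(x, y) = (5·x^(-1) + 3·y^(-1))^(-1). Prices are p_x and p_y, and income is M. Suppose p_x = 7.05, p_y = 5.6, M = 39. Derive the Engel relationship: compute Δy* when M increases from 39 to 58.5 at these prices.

From the CES first-order condition, (5/3)·(y/x)^(2) = p_x/p_y.
Solve for the ratio: y/x = [(3/5)·p_x/p_y]^(0.5).
Substitute y = (y/x)·x into the budget: x* = M/(p_x + p_y·(y/x)).
Numerically y/x = 0.869113, so x* = 39/(7.05 + 5.6·0.869113) = 3.2726 and y* = 0.869113·3.2726 = 2.8443.
At M' = 58.5: y* = 4.2664. Change: 4.2664 − 2.8443 = 1.4221.

Δy* = 1.4221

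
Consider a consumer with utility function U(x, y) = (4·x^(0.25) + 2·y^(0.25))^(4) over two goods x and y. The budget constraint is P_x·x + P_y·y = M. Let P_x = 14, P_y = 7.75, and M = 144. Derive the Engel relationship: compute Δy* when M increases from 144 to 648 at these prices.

Δy* = 21.1899

From the CES first-order condition, 2·(y/x)^(0.75) = P_x/P_y.
Hence y/x = ((1/2)·P_x/P_y)^(1/(0.75)), i.e. raised to the 4/3 power.
Substitute y = (y/x)·x into the budget: x* = M/(P_x + P_y·(y/x)).
Numerically y/x = 0.873096, so x* = 144/(14 + 7.75·0.873096) = 6.9342 and y* = 0.873096·6.9342 = 6.0543.
At M' = 648: y* = 27.2442. Change: 27.2442 − 6.0543 = 21.1899.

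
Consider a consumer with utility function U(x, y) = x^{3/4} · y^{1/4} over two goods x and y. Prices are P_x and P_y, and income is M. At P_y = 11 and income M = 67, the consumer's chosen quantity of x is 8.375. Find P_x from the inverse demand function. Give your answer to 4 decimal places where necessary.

MU_x/MU_y = (0.75·y)/(0.25·x); tangency sets this equal to P_x/P_y.
Rearranging, P_y·y = (1/3)·P_x·x. Substituting into the budget gives P_x·x·(1 + (1/3)) = M.
Demand: x*(P_x,P_y,M) = 0.75·M/P_x and y* = 0.25·M/P_y.
Set x* = 8.375 in the demand function and solve for P_x: P_x = 6.

P_x = 6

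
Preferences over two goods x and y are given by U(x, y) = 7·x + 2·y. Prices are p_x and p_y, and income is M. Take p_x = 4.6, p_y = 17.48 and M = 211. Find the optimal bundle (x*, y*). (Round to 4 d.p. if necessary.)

Linear utility — the consumer picks whichever good has higher MU/price: 7/4.6 = 1.5217 vs 2/17.48 = 0.1144.
x gives more utility per dollar, so spend all income on x: x* = M/p_x, y* = 0.
Numerically: x* = 45.8696, y* = 0.

x* = 45.8696, y* = 0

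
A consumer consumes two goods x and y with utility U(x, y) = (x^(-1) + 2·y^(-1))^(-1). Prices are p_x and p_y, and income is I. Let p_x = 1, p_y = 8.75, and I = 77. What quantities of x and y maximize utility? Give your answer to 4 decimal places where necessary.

MRS = MU_x/MU_y = (1/2)·(y/x)^(2). Set equal to p_x/p_y.
Hence y/x = (2·p_x/p_y)^(1/(2)), i.e. raised to the 0.5 power.
With the ratio pinned down, the budget gives x* = I/(p_x + p_y·(y/x)) and y* = (y/x)·x*.
Numerically y/x = 0.478091, so x* = 77/(1 + 8.75·0.478091) = 14.8554 and y* = 0.478091·14.8554 = 7.1022.

x* = 14.8554, y* = 7.1022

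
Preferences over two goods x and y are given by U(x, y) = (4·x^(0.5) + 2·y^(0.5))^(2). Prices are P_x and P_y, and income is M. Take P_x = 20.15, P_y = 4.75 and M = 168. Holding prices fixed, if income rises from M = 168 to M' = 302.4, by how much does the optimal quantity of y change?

Δy* = 14.5629

MRS = MU_x/MU_y = 2·(y/x)^(0.5). Set equal to P_x/P_y.
Hence y/x = ((1/2)·P_x/P_y)^(1/(0.5)), i.e. raised to the 2 power.
Substitute y = (y/x)·x into the budget: x* = M/(P_x + P_y·(y/x)).
Numerically y/x = 4.498864, so x* = 168/(20.15 + 4.75·4.498864) = 4.0463 and y* = 4.498864·4.0463 = 18.2037.
At M' = 302.4: y* = 32.7666. Change: 32.7666 − 18.2037 = 14.5629.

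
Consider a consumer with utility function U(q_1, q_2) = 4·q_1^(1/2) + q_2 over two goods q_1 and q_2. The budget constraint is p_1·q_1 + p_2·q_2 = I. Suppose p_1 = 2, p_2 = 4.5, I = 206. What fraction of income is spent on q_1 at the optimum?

Set MRS = p_1/p_2: 2·q_1^(−1/2) = p_1/p_2.
Thus q_1* = (2·p_2/p_1)² — independent of I — with the rest of income spent on q_2.
Plugging in: q_1* = (2·4.5/2)² = 20.25, q_2* = 36.7778.
Expenditure on q_1: 2·20.25 = 40.5; share = 0.1966.

share on q_1 = 0.1966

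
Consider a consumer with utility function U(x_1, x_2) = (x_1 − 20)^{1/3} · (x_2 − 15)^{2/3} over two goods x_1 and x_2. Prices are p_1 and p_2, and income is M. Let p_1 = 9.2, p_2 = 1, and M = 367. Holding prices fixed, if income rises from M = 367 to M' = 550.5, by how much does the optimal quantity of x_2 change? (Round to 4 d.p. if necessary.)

Δx_2* = 122.3333

Let x_1' = x_1−20, x_2' = x_2−15. MRS = (1/2)·x_2'/x_1' = p_1/p_2.
Substituting into the budget: x_1* = 20 + 1/3·(M − 20·p_1 − 15·p_2)/p_1, and x_2* = 15 + 2/3·(…)/p_2.
Discretionary income = 367 − 20·9.2 − 15·1 = 168; x_2* = 15 + 2/3·168/1 = 127.
At M' = 550.5: x_2* = 249.3333. Change: 249.3333 − 127 = 122.3333.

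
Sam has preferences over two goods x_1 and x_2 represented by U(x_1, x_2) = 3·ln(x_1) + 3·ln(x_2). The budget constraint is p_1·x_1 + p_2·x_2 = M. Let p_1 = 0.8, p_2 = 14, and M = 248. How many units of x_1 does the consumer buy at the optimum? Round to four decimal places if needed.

x_1* = 155

MU_x_1/MU_x_2 = (3·x_2)/(3·x_1); tangency sets this equal to p_1/p_2.
So 3·p_2·x_2 = 3·p_1·x_1; combined with the budget, a share 0.5 of income goes to x_1.
Demand: x_1*(p_1,p_2,M) = 0.5·M/p_1 and x_2* = 0.5·M/p_2.
At p_1=0.8, p_2=14, M=248: x_1* = 0.5·248/0.8 = 155.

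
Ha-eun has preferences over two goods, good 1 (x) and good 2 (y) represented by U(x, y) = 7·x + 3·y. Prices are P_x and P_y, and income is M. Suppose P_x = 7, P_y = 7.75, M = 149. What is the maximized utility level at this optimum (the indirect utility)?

Linear utility — the consumer picks whichever good has higher MU/price: 7/7 = 1 vs 3/7.75 = 0.3871.
x gives more utility per dollar, so spend all income on x: x* = M/P_x, y* = 0.
Numerically: x* = 21.2857, y* = 0.
Utility at the optimum: U(21.2857, 0) = 149.

V = 149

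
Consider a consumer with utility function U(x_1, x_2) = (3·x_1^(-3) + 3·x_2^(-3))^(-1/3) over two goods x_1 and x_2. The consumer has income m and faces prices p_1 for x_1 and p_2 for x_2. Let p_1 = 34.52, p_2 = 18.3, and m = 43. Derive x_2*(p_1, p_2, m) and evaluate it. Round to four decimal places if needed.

x_2* = 0.9004

MU_x_1 ∝ 3·x_1^(-4), MU_x_2 ∝ 3·x_2^(-4), so MRS = (x_2/x_1)^(4) = p_1/p_2.
Solve for the ratio: x_2/x_1 = [p_1/p_2]^(0.25).
With the ratio pinned down, the budget gives x_1* = m/(p_1 + p_2·(x_2/x_1)) and x_2* = (x_2/x_1)·x_1*.
Numerically x_2/x_1 = 1.171939, so x_1* = 43/(34.52 + 18.3·1.171939) = 0.7683 and x_2* = 1.171939·0.7683 = 0.9004.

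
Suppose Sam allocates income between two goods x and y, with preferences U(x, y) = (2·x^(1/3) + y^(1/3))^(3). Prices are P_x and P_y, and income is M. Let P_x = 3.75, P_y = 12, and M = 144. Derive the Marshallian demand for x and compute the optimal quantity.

MRS = MU_x/MU_y = 2·(y/x)^(2/3). Set equal to P_x/P_y.
Hence y/x = ((1/2)·P_x/P_y)^(1/(2/3)), i.e. raised to the 1.5 power.
With the ratio pinned down, the budget gives x* = M/(P_x + P_y·(y/x)) and y* = (y/x)·x*.
Numerically y/x = 0.061763, so x* = 144/(3.75 + 12·0.061763) = 32.063.

x* = 32.063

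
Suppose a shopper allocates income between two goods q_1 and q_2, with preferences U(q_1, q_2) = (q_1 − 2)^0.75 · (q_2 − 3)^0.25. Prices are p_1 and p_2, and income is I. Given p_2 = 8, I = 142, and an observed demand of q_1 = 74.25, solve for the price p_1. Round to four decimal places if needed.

p_1 = 1.2

MRS = 3·(q_2−3)/(q_1−2). Tangency with p_1/p_2 gives q_2−3 = (1/3)·(p_1/p_2)·(q_1−2).
Substituting into the budget: q_1* = 2 + 0.75·(I − 2·p_1 − 3·p_2)/p_1, and q_2* = 3 + 0.25·(…)/p_2.
Set q_1* = 74.25 in the demand function and solve for p_1: p_1 = 1.2.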